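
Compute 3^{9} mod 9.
0

Using successive squaring:
Binary expansion of 9: 1001
Powers of 3 mod 9 (each is the square of the previous):
  3^1 ≡ 3 (mod 9)
  3^2 ≡ 3² = 9 ≡ 0 (mod 9)
  3^4 ≡ 0² = 0 ≡ 0 (mod 9)
  3^8 ≡ 0² = 0 ≡ 0 (mod 9)
9 = 8 + 1, so 3^9 = 3^8 × 3^1 ≡ 0 × 3 (mod 9)
Multiplying step by step:
  0 × 3 = 0 ≡ 0 (mod 9)
Result: 3^9 ≡ 0 (mod 9)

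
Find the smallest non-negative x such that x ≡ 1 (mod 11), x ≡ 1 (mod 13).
1

Using the Chinese Remainder Theorem:
M = product of moduli = 143
For equation 1: M_1 = 13, 13 ≡ 2 (mod 11), inverse of 13 mod 11 is 6 (check: 2 × 6 = 12 ≡ 1 (mod 11))
For equation 2: M_2 = 11, 11 ≡ 11 (mod 13), inverse of 11 mod 13 is 6 (check: 11 × 6 = 66 ≡ 1 (mod 13))
Combine: x ≡ Σ r_i×M_i×(M_i⁻¹ mod m_i) = 1×13×6 + 1×11×6 = 78 + 66 = 144
144 mod 143 = 1
x ≡ 1 (mod 143)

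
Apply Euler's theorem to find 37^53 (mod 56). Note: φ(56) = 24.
By Euler: 37^{24} ≡ 1 (mod 56) since gcd(37, 56) = 1. 53 = 2×24 + 5. So 37^{53} ≡ 37^{5} ≡ 53 (mod 56)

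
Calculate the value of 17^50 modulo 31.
Using Fermat: 17^{30} ≡ 1 (mod 31). 50 ≡ 20 (mod 30). So 17^{50} ≡ 17^{20} ≡ 5 (mod 31)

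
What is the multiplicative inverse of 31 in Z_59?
31^(-1) ≡ 40 (mod 59). Verification: 31 × 40 = 1240 ≡ 1 (mod 59)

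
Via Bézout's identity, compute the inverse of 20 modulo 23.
Extended GCD: 20(-8) + 23(7) = 1. So 20^(-1) ≡ 15 ≡ 15 (mod 23). Verify: 20 × 15 = 300 ≡ 1 (mod 23)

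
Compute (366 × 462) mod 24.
12

(366 × 462) = 169092
169092 mod 24 = 12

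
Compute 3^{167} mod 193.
64

Using successive squaring:
Binary expansion of 167: 10100111
Powers of 3 mod 193 (each is the square of the previous):
  3^1 ≡ 3 (mod 193)
  3^2 ≡ 3² = 9 ≡ 9 (mod 193)
  3^4 ≡ 9² = 81 ≡ 81 (mod 193)
  3^8 ≡ 81² = 6561 ≡ 192 (mod 193)
  3^16 ≡ 192² = 36864 ≡ 1 (mod 193)
  3^32 ≡ 1² = 1 ≡ 1 (mod 193)
  3^64 ≡ 1² = 1 ≡ 1 (mod 193)
  3^128 ≡ 1² = 1 ≡ 1 (mod 193)
167 = 128 + 32 + 4 + 2 + 1, so 3^167 = 3^128 × 3^32 × 3^4 × 3^2 × 3^1 ≡ 1 × 1 × 81 × 9 × 3 (mod 193)
Multiplying step by step:
  1 × 1 = 1 ≡ 1 (mod 193)
  1 × 81 = 81 ≡ 81 (mod 193)
  81 × 9 = 729 ≡ 150 (mod 193)
  150 × 3 = 450 ≡ 64 (mod 193)
Result: 3^167 ≡ 64 (mod 193)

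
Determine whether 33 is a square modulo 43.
By Euler's criterion: 33^{21} ≡ 42 (mod 43). Since this equals -1 (≡ 42), 33 is not a QR.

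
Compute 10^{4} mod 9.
1

Using successive squaring:
Binary expansion of 4: 100
Powers of 10 mod 9 (each is the square of the previous):
  10^1 ≡ 1 (mod 9)
  10^2 ≡ 1² = 1 ≡ 1 (mod 9)
  10^4 ≡ 1² = 1 ≡ 1 (mod 9)
4 is a power of 2, so 10^4 is the last square: ≡ 1 (mod 9)
Result: 10^4 ≡ 1 (mod 9)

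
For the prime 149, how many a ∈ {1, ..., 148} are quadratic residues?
For prime 149, there are (p-1)/2 = (149-1)/2 = 74 quadratic residues (excluding 0).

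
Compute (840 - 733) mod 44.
19

(840 - 733) = 107
107 mod 44 = 19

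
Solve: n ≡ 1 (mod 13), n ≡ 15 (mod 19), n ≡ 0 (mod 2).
M = 13 × 19 × 2 = 494. M₁ = 38, y₁ ≡ 12 (mod 13). M₂ = 26, y₂ ≡ 11 (mod 19). M₃ = 247, y₃ ≡ 1 (mod 2). n = 1×38×12 + 15×26×11 + 0×247×1 ≡ 300 (mod 494)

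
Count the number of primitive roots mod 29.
Number of primitive roots mod 29 = φ(28) = 12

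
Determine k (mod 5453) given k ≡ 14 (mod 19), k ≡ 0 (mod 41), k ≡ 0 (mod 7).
2009

Using the Chinese Remainder Theorem:
M = product of moduli = 5453
For equation 1: M_1 = 287, 287 ≡ 2 (mod 19), inverse of 287 mod 19 is 10 (check: 2 × 10 = 20 ≡ 1 (mod 19))
For equation 2: M_2 = 133, 133 ≡ 10 (mod 41), inverse of 133 mod 41 is 37 (check: 10 × 37 = 370 ≡ 1 (mod 41))
For equation 3: M_3 = 779, 779 ≡ 2 (mod 7), inverse of 779 mod 7 is 4 (check: 2 × 4 = 8 ≡ 1 (mod 7))
Combine: k ≡ Σ r_i×M_i×(M_i⁻¹ mod m_i) = 14×287×10 + 0×133×37 + 0×779×4 = 40180 + 0 + 0 = 40180
40180 mod 5453 = 2009
k ≡ 2009 (mod 5453)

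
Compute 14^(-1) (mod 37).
14^(-1) ≡ 8 (mod 37). Verification: 14 × 8 = 112 ≡ 1 (mod 37)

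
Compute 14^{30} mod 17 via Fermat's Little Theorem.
2

By Fermat's Little Theorem, a^(p-1) ≡ 1 (mod p) for prime p and gcd(a, p) = 1
Here p = 17, so 14^16 ≡ 1 (mod 17)
We can reduce the exponent: 30 mod 16 = 14
So 14^30 ≡ 14^14 (mod 17)
Computing: 14^14 mod 17 = 2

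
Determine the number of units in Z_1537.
1456

Prime factorization: 1537 = 29 × 53
Using the formula φ(n) = n × Π(1 - 1/p) for each prime factor p:
φ(1537) = 1537 × (1 - 1/29) × (1 - 1/53)
φ(1537) = 1456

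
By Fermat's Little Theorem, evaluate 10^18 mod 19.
By Fermat's Little Theorem, 10^{18} ≡ 1 (mod 19) since 19 is prime and gcd(10, 19) = 1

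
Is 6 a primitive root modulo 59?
Yes

To verify, check if 6^(58/q) ≢ 1 (mod 59) for each prime divisor q of 58
Divisors of 58 = 58: [1, 2, 29, 58]
  6^(58/2) = 6^29 ≡ 58 (mod 59)
  6^(58/29) = 6^2 ≡ 36 (mod 59)
Conclusion: 6 is a primitive root modulo 59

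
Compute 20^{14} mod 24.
16

Using successive squaring:
Binary expansion of 14: 1110
Powers of 20 mod 24 (each is the square of the previous):
  20^1 ≡ 20 (mod 24)
  20^2 ≡ 20² = 400 ≡ 16 (mod 24)
  20^4 ≡ 16² = 256 ≡ 16 (mod 24)
  20^8 ≡ 16² = 256 ≡ 16 (mod 24)
14 = 8 + 4 + 2, so 20^14 = 20^8 × 20^4 × 20^2 ≡ 16 × 16 × 16 (mod 24)
Multiplying step by step:
  16 × 16 = 256 ≡ 16 (mod 24)
  16 × 16 = 256 ≡ 16 (mod 24)
Result: 20^14 ≡ 16 (mod 24)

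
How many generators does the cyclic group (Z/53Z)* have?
24

The number of primitive roots modulo p is φ(p-1) = φ(52)
φ(52) = 24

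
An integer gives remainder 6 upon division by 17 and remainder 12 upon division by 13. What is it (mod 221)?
M = 17 × 13 = 221. M₁ = 13, y₁ ≡ 4 (mod 17). M₂ = 17, y₂ ≡ 10 (mod 13). t = 6×13×4 + 12×17×10 ≡ 142 (mod 221). The smallest positive such number is 142.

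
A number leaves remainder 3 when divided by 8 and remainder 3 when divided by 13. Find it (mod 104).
M = 8 × 13 = 104. M₁ = 13, y₁ ≡ 5 (mod 8). M₂ = 8, y₂ ≡ 5 (mod 13). z = 3×13×5 + 3×8×5 ≡ 3 (mod 104)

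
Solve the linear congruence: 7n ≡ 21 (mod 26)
3

Since gcd(7, 26) = 1 divides 21, a solution exists.
Multiply both sides by the inverse of 7 mod 26:
  7^(-1) mod 26 = 15
  x ≡ 15 × 21 ≡ 315 ≡ 3 (mod 26)
Verification: 7 × 3 = 21 = 0 × 26 + 21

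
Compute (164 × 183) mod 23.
20

(164 × 183) = 30012
30012 mod 23 = 20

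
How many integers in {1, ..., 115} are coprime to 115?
88

Prime factorization: 115 = 5 × 23
Using the formula φ(n) = n × Π(1 - 1/p) for each prime factor p:
φ(115) = 115 × (1 - 1/5) × (1 - 1/23)
φ(115) = 88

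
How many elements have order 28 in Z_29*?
Number of primitive roots mod 29 = φ(28) = 12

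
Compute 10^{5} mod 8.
0

Using successive squaring:
Binary expansion of 5: 101
Powers of 10 mod 8 (each is the square of the previous):
  10^1 ≡ 2 (mod 8)
  10^2 ≡ 2² = 4 ≡ 4 (mod 8)
  10^4 ≡ 4² = 16 ≡ 0 (mod 8)
5 = 4 + 1, so 10^5 = 10^4 × 10^1 ≡ 0 × 2 (mod 8)
Multiplying step by step:
  0 × 2 = 0 ≡ 0 (mod 8)
Result: 10^5 ≡ 0 (mod 8)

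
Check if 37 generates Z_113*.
p - 1 = 112 has prime divisors 2, 7. Check 37^(112/q) mod 113 for each: 37^(112/2) = 37^56 ≡ 112, 37^(112/7) = 37^16 ≡ 106 (mod 113). None of these is 1, so 37 has order 112 = φ(113), so it is a primitive root mod 113.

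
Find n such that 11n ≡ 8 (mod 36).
4

Since gcd(11, 36) = 1 divides 8, a solution exists.
Multiply both sides by the inverse of 11 mod 36:
  11^(-1) mod 36 = 23
  x ≡ 23 × 8 ≡ 184 ≡ 4 (mod 36)
Verification: 11 × 4 = 44 = 1 × 36 + 8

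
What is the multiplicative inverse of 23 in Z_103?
9

Using Extended Euclidean Algorithm:
gcd(23, 103) = 1
Bezout coefficients: 23 × 9 + 103 × -2 = 1
So 23 × 9 ≡ 1 (mod 103)
The inverse is 9 mod 103 = 9
Verification: 23 × 9 = 207 = 2 × 103 + 1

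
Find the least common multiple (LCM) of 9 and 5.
45

First find GCD(9, 5) using the Euclidean algorithm:
9 = 1 × 5 + 4
5 = 1 × 4 + 1
4 = 4 × 1 + 0
GCD(9, 5) = 1

LCM formula: LCM(a, b) = (a × b) / GCD(a, b)
LCM(9, 5) = (9 × 5) / 1
LCM(9, 5) = 45 / 1
LCM(9, 5) = 45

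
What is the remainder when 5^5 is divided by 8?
5 = 4 + 1 (binary 101). Repeated squaring mod 8: 5^1 ≡ 5; 5^2 ≡ 5² = 25 ≡ 1; 5^4 ≡ 1² = 1 ≡ 1. Multiply: 5^5 = 5^4 × 5^1 ≡ 1 × 5 (mod 8): 1 × 5 = 5 ≡ 5. So 5^5 ≡ 5 (mod 8).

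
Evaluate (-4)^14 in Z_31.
Using repeated squaring. (-4) ≡ 27 (mod 31). 14 = 8 + 4 + 2 (binary 1110). Repeated squaring mod 31: 27^1 ≡ 27; 27^2 ≡ 27² = 729 ≡ 16; 27^4 ≡ 16² = 256 ≡ 8; 27^8 ≡ 8² = 64 ≡ 2. Multiply: (-4)^14 ≡ 27^8 × 27^4 × 27^2 ≡ 2 × 8 × 16 (mod 31): 2 × 8 = 16 ≡ 16; 16 × 16 = 256 ≡ 8. So (-4)^14 ≡ 8 (mod 31).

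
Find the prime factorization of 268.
2^2 × 67

Divide by primes starting from smallest:
268 ÷ 2 = 134
134 ÷ 2 = 67
67 ÷ 67 = 1

268 = 2^2 × 67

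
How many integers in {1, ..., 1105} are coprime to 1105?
768

Prime factorization: 1105 = 5 × 13 × 17
Using the formula φ(n) = n × Π(1 - 1/p) for each prime factor p:
φ(1105) = 1105 × (1 - 1/5) × (1 - 1/13) × (1 - 1/17)
φ(1105) = 768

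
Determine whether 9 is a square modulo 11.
By Euler's criterion: 9^{5} ≡ 1 (mod 11). Since this equals 1, 9 is a QR.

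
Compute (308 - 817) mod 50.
41

(308 - 817) = -509
-509 mod 50 = 41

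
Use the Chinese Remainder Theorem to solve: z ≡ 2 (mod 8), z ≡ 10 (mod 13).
M = 8 × 13 = 104. M₁ = 13, y₁ ≡ 5 (mod 8). M₂ = 8, y₂ ≡ 5 (mod 13). z = 2×13×5 + 10×8×5 ≡ 10 (mod 104)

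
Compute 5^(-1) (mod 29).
5^(-1) ≡ 6 (mod 29). Verification: 5 × 6 = 30 ≡ 1 (mod 29)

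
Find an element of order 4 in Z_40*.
17 has order 4 mod 40 since 17^{4} ≡ 1 (mod 40) and no smaller power works.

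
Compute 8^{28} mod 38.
30

Using successive squaring:
Binary expansion of 28: 11100
Powers of 8 mod 38 (each is the square of the previous):
  8^1 ≡ 8 (mod 38)
  8^2 ≡ 8² = 64 ≡ 26 (mod 38)
  8^4 ≡ 26² = 676 ≡ 30 (mod 38)
  8^8 ≡ 30² = 900 ≡ 26 (mod 38)
  8^16 ≡ 26² = 676 ≡ 30 (mod 38)
28 = 16 + 8 + 4, so 8^28 = 8^16 × 8^8 × 8^4 ≡ 30 × 26 × 30 (mod 38)
Multiplying step by step:
  30 × 26 = 780 ≡ 20 (mod 38)
  20 × 30 = 600 ≡ 30 (mod 38)
Result: 8^28 ≡ 30 (mod 38)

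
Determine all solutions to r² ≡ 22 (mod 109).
The square roots of 22 mod 109 are 26 and 83. Verify: 26² = 676 ≡ 22 (mod 109)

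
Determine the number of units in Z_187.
160

Prime factorization: 187 = 11 × 17
Using the formula φ(n) = n × Π(1 - 1/p) for each prime factor p:
φ(187) = 187 × (1 - 1/11) × (1 - 1/17)
φ(187) = 160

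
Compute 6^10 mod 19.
10 = 8 + 2 (binary 1010). Repeated squaring mod 19: 6^1 ≡ 6; 6^2 ≡ 6² = 36 ≡ 17; 6^4 ≡ 17² = 289 ≡ 4; 6^8 ≡ 4² = 16 ≡ 16. Multiply: 6^10 = 6^8 × 6^2 ≡ 16 × 17 (mod 19): 16 × 17 = 272 ≡ 6. So 6^10 ≡ 6 (mod 19).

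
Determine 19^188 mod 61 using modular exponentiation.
Using Fermat: 19^{60} ≡ 1 (mod 61). 188 ≡ 8 (mod 60). So 19^{188} ≡ 19^{8} ≡ 15 (mod 61)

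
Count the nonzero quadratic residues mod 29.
For prime 29, there are (p-1)/2 = (29-1)/2 = 14 quadratic residues (excluding 0).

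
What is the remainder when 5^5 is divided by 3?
5 ≡ 2 (mod 3). 5 = 4 + 1 (binary 101). Repeated squaring mod 3: 2^1 ≡ 2; 2^2 ≡ 2² = 4 ≡ 1; 2^4 ≡ 1² = 1 ≡ 1. Multiply: 5^5 ≡ 2^4 × 2^1 ≡ 1 × 2 (mod 3): 1 × 2 = 2 ≡ 2. So 5^5 ≡ 2 (mod 3).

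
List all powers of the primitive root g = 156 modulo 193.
g^1, g^2, ..., g^{192} mod 193: {156, 18, 106, 131, 171, 42, 183, 177, 13, 98, 41, 27, 159, 100, 160, 63, 178, 169, 116, 147, 158, 137, 142, 150, 47, 191, 74, 157, 174, 124, 44, 109, 20, 32, 167, 190, 111, 139, 68, 186, 66, 67, 30, 48, 154, 92, 70, 112, 102, 86, 99, 4, 45, 72, 38, 138, 105, 168, 153, 129, 52, 6, 164, 108, 57, 14, 61, 59, 133, 97, 78, 9, 53, 162, 182, 21, 188, 185, 103, 49, 117, 110, 176, 50, 80, 128, 89, 181, 58, 170, 79, 165, 71, 75, 120, 192, 37, 175, 87, 62, 22, 151, 10, 16, 180, 95, 152, 166, 34, 93, 33, 130, 15, 24, 77, 46, 35, 56, 51, 43, 146, 2, 119, 36, 19, 69, 149, 84, 173, 161, 26, 3, 82, 54, 125, 7, 127, 126, 163, 145, 39, 101, 123, 81, 91, 107, 94, 189, 148, 121, 155, 55, 88, 25, 40, 64, 141, 187, 29, 85, 136, 179, 132, 134, 60, 96, 115, 184, 140, 31, 11, 172, 5, 8, 90, 144, 76, 83, 17, 143, 113, 65, 104, 12, 135, 23, 114, 28, 122, 118, 73, 1}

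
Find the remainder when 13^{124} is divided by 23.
By Fermat: 13^{22} ≡ 1 (mod 23). 124 = 5×22 + 14. So 13^{124} ≡ 13^{14} ≡ 12 (mod 23)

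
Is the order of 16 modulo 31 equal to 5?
Yes, ord_31(16) = 5.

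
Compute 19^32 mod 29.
Using Fermat: 19^{28} ≡ 1 (mod 29). 32 ≡ 4 (mod 28). So 19^{32} ≡ 19^{4} ≡ 24 (mod 29)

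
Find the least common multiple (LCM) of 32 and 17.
544

First find GCD(32, 17) using the Euclidean algorithm:
32 = 1 × 17 + 15
17 = 1 × 15 + 2
15 = 7 × 2 + 1
2 = 2 × 1 + 0
GCD(32, 17) = 1

LCM formula: LCM(a, b) = (a × b) / GCD(a, b)
LCM(32, 17) = (32 × 17) / 1
LCM(32, 17) = 544 / 1
LCM(32, 17) = 544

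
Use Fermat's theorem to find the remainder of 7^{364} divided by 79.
23

By Fermat's Little Theorem, a^(p-1) ≡ 1 (mod p) for prime p and gcd(a, p) = 1
Here p = 79, so 7^78 ≡ 1 (mod 79)
We can reduce the exponent: 364 mod 78 = 52
So 7^364 ≡ 7^52 (mod 79)
Computing: 7^52 mod 79 = 23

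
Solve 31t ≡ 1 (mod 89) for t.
23

Using Extended Euclidean Algorithm:
gcd(31, 89) = 1
Bezout coefficients: 31 × 23 + 89 × -8 = 1
So 31 × 23 ≡ 1 (mod 89)
The inverse is 23 mod 89 = 23
Verification: 31 × 23 = 713 = 8 × 89 + 1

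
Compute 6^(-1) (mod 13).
6^(-1) ≡ 11 (mod 13). Verification: 6 × 11 = 66 ≡ 1 (mod 13)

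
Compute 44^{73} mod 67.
50

Using successive squaring:
Binary expansion of 73: 1001001
Powers of 44 mod 67 (each is the square of the previous):
  44^1 ≡ 44 (mod 67)
  44^2 ≡ 44² = 1936 ≡ 60 (mod 67)
  44^4 ≡ 60² = 3600 ≡ 49 (mod 67)
  44^8 ≡ 49² = 2401 ≡ 56 (mod 67)
  44^16 ≡ 56² = 3136 ≡ 54 (mod 67)
  44^32 ≡ 54² = 2916 ≡ 35 (mod 67)
  44^64 ≡ 35² = 1225 ≡ 19 (mod 67)
73 = 64 + 8 + 1, so 44^73 = 44^64 × 44^8 × 44^1 ≡ 19 × 56 × 44 (mod 67)
Multiplying step by step:
  19 × 56 = 1064 ≡ 59 (mod 67)
  59 × 44 = 2596 ≡ 50 (mod 67)
Result: 44^73 ≡ 50 (mod 67)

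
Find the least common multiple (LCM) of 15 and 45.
45

First find GCD(15, 45) using the Euclidean algorithm:
15 = 0 × 45 + 15
45 = 3 × 15 + 0
GCD(15, 45) = 15

LCM formula: LCM(a, b) = (a × b) / GCD(a, b)
LCM(15, 45) = (15 × 45) / 15
LCM(15, 45) = 675 / 15
LCM(15, 45) = 45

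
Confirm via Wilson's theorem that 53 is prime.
(52)! mod 53 = 52. Since this equals -1 (mod 53), Wilson confirms 53 is prime.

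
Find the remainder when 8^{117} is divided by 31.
By Fermat: 8^{30} ≡ 1 (mod 31). 117 = 3×30 + 27. So 8^{117} ≡ 8^{27} ≡ 2 (mod 31)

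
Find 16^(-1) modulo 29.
20

Using Extended Euclidean Algorithm:
gcd(16, 29) = 1
Bezout coefficients: 16 × -9 + 29 × 5 = 1
So 16 × -9 ≡ 1 (mod 29)
The inverse is -9 mod 29 = 20
Verification: 16 × 20 = 320 = 11 × 29 + 1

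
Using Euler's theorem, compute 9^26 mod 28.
By Euler: 9^{12} ≡ 1 (mod 28) since gcd(9, 28) = 1. 26 = 2×12 + 2. So 9^{26} ≡ 9^{2} ≡ 25 (mod 28)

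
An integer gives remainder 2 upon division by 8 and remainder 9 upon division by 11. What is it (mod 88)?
M = 8 × 11 = 88. M₁ = 11, y₁ ≡ 3 (mod 8). M₂ = 8, y₂ ≡ 7 (mod 11). y = 2×11×3 + 9×8×7 ≡ 42 (mod 88). The smallest positive such number is 42.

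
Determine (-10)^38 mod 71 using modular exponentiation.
Using repeated squaring. (-10) ≡ 61 (mod 71). 38 = 32 + 4 + 2 (binary 100110). Repeated squaring mod 71: 61^1 ≡ 61; 61^2 ≡ 61² = 3721 ≡ 29; 61^4 ≡ 29² = 841 ≡ 60; 61^8 ≡ 60² = 3600 ≡ 50; 61^16 ≡ 50² = 2500 ≡ 15; 61^32 ≡ 15² = 225 ≡ 12. Multiply: (-10)^38 ≡ 61^32 × 61^4 × 61^2 ≡ 12 × 60 × 29 (mod 71): 12 × 60 = 720 ≡ 10; 10 × 29 = 290 ≡ 6. So (-10)^38 ≡ 6 (mod 71).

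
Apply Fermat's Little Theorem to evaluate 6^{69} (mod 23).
9

By Fermat's Little Theorem, a^(p-1) ≡ 1 (mod p) for prime p and gcd(a, p) = 1
Here p = 23, so 6^22 ≡ 1 (mod 23)
We can reduce the exponent: 69 mod 22 = 3
So 6^69 ≡ 6^3 (mod 23)
Computing: 6^3 mod 23 = 9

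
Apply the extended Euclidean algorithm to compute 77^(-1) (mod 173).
Extended GCD: 77(9) + 173(-4) = 1. So 77^(-1) ≡ 9 ≡ 9 (mod 173). Verify: 77 × 9 = 693 ≡ 1 (mod 173)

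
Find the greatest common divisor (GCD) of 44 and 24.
4

Using the Euclidean algorithm:
44 = 1 × 24 + 20
24 = 1 × 20 + 4
20 = 5 × 4 + 0

GCD(44, 24) = 4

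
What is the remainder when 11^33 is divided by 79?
Using repeated squaring. 33 = 32 + 1 (binary 100001). Repeated squaring mod 79: 11^1 ≡ 11; 11^2 ≡ 11² = 121 ≡ 42; 11^4 ≡ 42² = 1764 ≡ 26; 11^8 ≡ 26² = 676 ≡ 44; 11^16 ≡ 44² = 1936 ≡ 40; 11^32 ≡ 40² = 1600 ≡ 20. Multiply: 11^33 = 11^32 × 11^1 ≡ 20 × 11 (mod 79): 20 × 11 = 220 ≡ 62. So 11^33 ≡ 62 (mod 79).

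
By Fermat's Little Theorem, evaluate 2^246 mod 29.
By Fermat: 2^{28} ≡ 1 (mod 29). 246 = 8×28 + 22. So 2^{246} ≡ 2^{22} ≡ 5 (mod 29)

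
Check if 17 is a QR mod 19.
By Euler's criterion: 17^{9} ≡ 1 (mod 19). Since this equals 1, 17 is a QR.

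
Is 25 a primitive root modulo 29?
p - 1 = 28 has prime divisors 2, 7. Check 25^(28/q) mod 29 for each: 25^(28/2) = 25^14 ≡ 1, 25^(28/7) = 25^4 ≡ 24 (mod 29). Since 25^14 ≡ 1 (mod 29), the order of 25 divides 14 (in fact the order is 7) ≠ 28, so it is not a primitive root.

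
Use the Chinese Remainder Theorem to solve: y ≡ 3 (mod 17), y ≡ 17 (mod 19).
M = 17 × 19 = 323. M₁ = 19, y₁ ≡ 9 (mod 17). M₂ = 17, y₂ ≡ 9 (mod 19). y = 3×19×9 + 17×17×9 ≡ 207 (mod 323)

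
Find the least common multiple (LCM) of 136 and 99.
13464

First find GCD(136, 99) using the Euclidean algorithm:
136 = 1 × 99 + 37
99 = 2 × 37 + 25
37 = 1 × 25 + 12
25 = 2 × 12 + 1
12 = 12 × 1 + 0
GCD(136, 99) = 1

LCM formula: LCM(a, b) = (a × b) / GCD(a, b)
LCM(136, 99) = (136 × 99) / 1
LCM(136, 99) = 13464 / 1
LCM(136, 99) = 13464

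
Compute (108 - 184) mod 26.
2

(108 - 184) = -76
-76 mod 26 = 2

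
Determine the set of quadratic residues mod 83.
QRs mod 83: {1, 3, 4, 7, 9, 10, 11, 12, 16, 17, 21, 23, 25, 26, 27, 28, 29, 30, 31, 33, 36, 37, 38, 40, 41, 44, 48, 49, 51, 59, 61, 63, 64, 65, 68, 69, 70, 75, 77, 78, 81}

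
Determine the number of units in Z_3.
2

Prime factorization: 3 = 3
Using the formula φ(n) = n × Π(1 - 1/p) for each prime factor p:
φ(3) = 3 × (1 - 1/3)
φ(3) = 2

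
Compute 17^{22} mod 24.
1

Using successive squaring:
Binary expansion of 22: 10110
Powers of 17 mod 24 (each is the square of the previous):
  17^1 ≡ 17 (mod 24)
  17^2 ≡ 17² = 289 ≡ 1 (mod 24)
  17^4 ≡ 1² = 1 ≡ 1 (mod 24)
  17^8 ≡ 1² = 1 ≡ 1 (mod 24)
  17^16 ≡ 1² = 1 ≡ 1 (mod 24)
22 = 16 + 4 + 2, so 17^22 = 17^16 × 17^4 × 17^2 ≡ 1 × 1 × 1 (mod 24)
Multiplying step by step:
  1 × 1 = 1 ≡ 1 (mod 24)
  1 × 1 = 1 ≡ 1 (mod 24)
Result: 17^22 ≡ 1 (mod 24)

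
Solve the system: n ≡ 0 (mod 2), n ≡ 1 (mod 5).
M = 2 × 5 = 10. M₁ = 5, y₁ ≡ 1 (mod 2). M₂ = 2, y₂ ≡ 3 (mod 5). n = 0×5×1 + 1×2×3 ≡ 6 (mod 10)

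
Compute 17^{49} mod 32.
17

Using successive squaring:
Binary expansion of 49: 110001
Powers of 17 mod 32 (each is the square of the previous):
  17^1 ≡ 17 (mod 32)
  17^2 ≡ 17² = 289 ≡ 1 (mod 32)
  17^4 ≡ 1² = 1 ≡ 1 (mod 32)
  17^8 ≡ 1² = 1 ≡ 1 (mod 32)
  17^16 ≡ 1² = 1 ≡ 1 (mod 32)
  17^32 ≡ 1² = 1 ≡ 1 (mod 32)
49 = 32 + 16 + 1, so 17^49 = 17^32 × 17^16 × 17^1 ≡ 1 × 1 × 17 (mod 32)
Multiplying step by step:
  1 × 1 = 1 ≡ 1 (mod 32)
  1 × 17 = 17 ≡ 17 (mod 32)
Result: 17^49 ≡ 17 (mod 32)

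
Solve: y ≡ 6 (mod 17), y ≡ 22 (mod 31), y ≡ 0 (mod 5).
M = 17 × 31 × 5 = 2635. M₁ = 155, y₁ ≡ 9 (mod 17). M₂ = 85, y₂ ≡ 27 (mod 31). M₃ = 527, y₃ ≡ 3 (mod 5). y = 6×155×9 + 22×85×27 + 0×527×3 ≡ 890 (mod 2635)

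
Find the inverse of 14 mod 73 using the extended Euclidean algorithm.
Extended GCD: 14(-26) + 73(5) = 1. So 14^(-1) ≡ 47 ≡ 47 (mod 73). Verify: 14 × 47 = 658 ≡ 1 (mod 73)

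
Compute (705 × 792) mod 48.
24

(705 × 792) = 558360
558360 mod 48 = 24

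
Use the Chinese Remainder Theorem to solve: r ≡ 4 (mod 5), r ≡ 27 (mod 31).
M = 5 × 31 = 155. M₁ = 31, y₁ ≡ 1 (mod 5). M₂ = 5, y₂ ≡ 25 (mod 31). r = 4×31×1 + 27×5×25 ≡ 89 (mod 155)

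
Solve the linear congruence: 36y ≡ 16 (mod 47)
37

Since gcd(36, 47) = 1 divides 16, a solution exists.
Multiply both sides by the inverse of 36 mod 47:
  36^(-1) mod 47 = 17
  x ≡ 17 × 16 ≡ 272 ≡ 37 (mod 47)
Verification: 36 × 37 = 1332 = 28 × 47 + 16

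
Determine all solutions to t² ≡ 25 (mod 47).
The square roots of 25 mod 47 are 42 and 5. Verify: 42² = 1764 ≡ 25 (mod 47)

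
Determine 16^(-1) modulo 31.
16^(-1) ≡ 2 (mod 31). Verification: 16 × 2 = 32 ≡ 1 (mod 31)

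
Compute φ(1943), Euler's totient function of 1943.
1848

Prime factorization: 1943 = 29 × 67
Using the formula φ(n) = n × Π(1 - 1/p) for each prime factor p:
φ(1943) = 1943 × (1 - 1/29) × (1 - 1/67)
φ(1943) = 1848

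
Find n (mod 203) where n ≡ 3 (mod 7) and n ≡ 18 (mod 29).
M = 7 × 29 = 203. M₁ = 29, y₁ ≡ 1 (mod 7). M₂ = 7, y₂ ≡ 25 (mod 29). n = 3×29×1 + 18×7×25 ≡ 192 (mod 203)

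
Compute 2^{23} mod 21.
11

Using successive squaring:
Binary expansion of 23: 10111
Powers of 2 mod 21 (each is the square of the previous):
  2^1 ≡ 2 (mod 21)
  2^2 ≡ 2² = 4 ≡ 4 (mod 21)
  2^4 ≡ 4² = 16 ≡ 16 (mod 21)
  2^8 ≡ 16² = 256 ≡ 4 (mod 21)
  2^16 ≡ 4² = 16 ≡ 16 (mod 21)
23 = 16 + 4 + 2 + 1, so 2^23 = 2^16 × 2^4 × 2^2 × 2^1 ≡ 16 × 16 × 4 × 2 (mod 21)
Multiplying step by step:
  16 × 16 = 256 ≡ 4 (mod 21)
  4 × 4 = 16 ≡ 16 (mod 21)
  16 × 2 = 32 ≡ 11 (mod 21)
Result: 2^23 ≡ 11 (mod 21)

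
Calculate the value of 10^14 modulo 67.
Using repeated squaring. 14 = 8 + 4 + 2 (binary 1110). Repeated squaring mod 67: 10^1 ≡ 10; 10^2 ≡ 10² = 100 ≡ 33; 10^4 ≡ 33² = 1089 ≡ 17; 10^8 ≡ 17² = 289 ≡ 21. Multiply: 10^14 = 10^8 × 10^4 × 10^2 ≡ 21 × 17 × 33 (mod 67): 21 × 17 = 357 ≡ 22; 22 × 33 = 726 ≡ 56. So 10^14 ≡ 56 (mod 67).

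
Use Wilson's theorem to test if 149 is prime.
(148)! mod 149 = 148. Since 148 ≡ -1 (mod 149), 149 is prime.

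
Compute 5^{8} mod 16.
1

Using successive squaring:
Binary expansion of 8: 1000
Powers of 5 mod 16 (each is the square of the previous):
  5^1 ≡ 5 (mod 16)
  5^2 ≡ 5² = 25 ≡ 9 (mod 16)
  5^4 ≡ 9² = 81 ≡ 1 (mod 16)
  5^8 ≡ 1² = 1 ≡ 1 (mod 16)
8 is a power of 2, so 5^8 is the last square: ≡ 1 (mod 16)
Result: 5^8 ≡ 1 (mod 16)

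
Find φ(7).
6

Prime factorization: 7 = 7
Using the formula φ(n) = n × Π(1 - 1/p) for each prime factor p:
φ(7) = 7 × (1 - 1/7)
φ(7) = 6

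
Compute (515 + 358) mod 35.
33

(515 + 358) = 873
873 mod 35 = 33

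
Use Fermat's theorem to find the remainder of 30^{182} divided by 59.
3

By Fermat's Little Theorem, a^(p-1) ≡ 1 (mod p) for prime p and gcd(a, p) = 1
Here p = 59, so 30^58 ≡ 1 (mod 59)
We can reduce the exponent: 182 mod 58 = 8
So 30^182 ≡ 30^8 (mod 59)
Computing: 30^8 mod 59 = 3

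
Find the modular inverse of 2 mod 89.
2^(-1) ≡ 45 (mod 89). Verification: 2 × 45 = 90 ≡ 1 (mod 89)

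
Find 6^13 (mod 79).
Using repeated squaring. 13 = 8 + 4 + 1 (binary 1101). Repeated squaring mod 79: 6^1 ≡ 6; 6^2 ≡ 6² = 36 ≡ 36; 6^4 ≡ 36² = 1296 ≡ 32; 6^8 ≡ 32² = 1024 ≡ 76. Multiply: 6^13 = 6^8 × 6^4 × 6^1 ≡ 76 × 32 × 6 (mod 79): 76 × 32 = 2432 ≡ 62; 62 × 6 = 372 ≡ 56. So 6^13 ≡ 56 (mod 79).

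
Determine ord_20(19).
Powers of 19 mod 20: 19^1≡19, 19^2≡1. Order = 2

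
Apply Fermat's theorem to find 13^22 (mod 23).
By Fermat's Little Theorem, 13^{22} ≡ 1 (mod 23) since 23 is prime and gcd(13, 23) = 1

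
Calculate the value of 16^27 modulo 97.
Using repeated squaring. 27 = 16 + 8 + 2 + 1 (binary 11011). Repeated squaring mod 97: 16^1 ≡ 16; 16^2 ≡ 16² = 256 ≡ 62; 16^4 ≡ 62² = 3844 ≡ 61; 16^8 ≡ 61² = 3721 ≡ 35; 16^16 ≡ 35² = 1225 ≡ 61. Multiply: 16^27 = 16^16 × 16^8 × 16^2 × 16^1 ≡ 61 × 35 × 62 × 16 (mod 97): 61 × 35 = 2135 ≡ 1; 1 × 62 = 62 ≡ 62; 62 × 16 = 992 ≡ 22. So 16^27 ≡ 22 (mod 97).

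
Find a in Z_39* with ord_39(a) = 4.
5 has order 4 mod 39 since 5^{4} ≡ 1 (mod 39) and no smaller power works.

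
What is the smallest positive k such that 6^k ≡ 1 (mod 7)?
Powers of 6 mod 7: 6^1≡6, 6^2≡1. Order = 2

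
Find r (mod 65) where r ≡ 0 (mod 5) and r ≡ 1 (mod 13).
M = 5 × 13 = 65. M₁ = 13, y₁ ≡ 2 (mod 5). M₂ = 5, y₂ ≡ 8 (mod 13). r = 0×13×2 + 1×5×8 ≡ 40 (mod 65)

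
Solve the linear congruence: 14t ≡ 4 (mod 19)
3

Since gcd(14, 19) = 1 divides 4, a solution exists.
Multiply both sides by the inverse of 14 mod 19:
  14^(-1) mod 19 = 15
  x ≡ 15 × 4 ≡ 60 ≡ 3 (mod 19)
Verification: 14 × 3 = 42 = 2 × 19 + 4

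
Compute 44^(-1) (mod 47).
31

Using Extended Euclidean Algorithm:
gcd(44, 47) = 1
Bezout coefficients: 44 × -16 + 47 × 15 = 1
So 44 × -16 ≡ 1 (mod 47)
The inverse is -16 mod 47 = 31
Verification: 44 × 31 = 1364 = 29 × 47 + 1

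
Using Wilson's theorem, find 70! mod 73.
(72)! = (70)! × (71) × (72) ≡ -1 (mod 73). So (70)! ≡ -1 × [(72)(71)]^(-1) ≡ 36 (mod 73)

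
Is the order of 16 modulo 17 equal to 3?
No, the actual order is 2, not 3.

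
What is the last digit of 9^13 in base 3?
Using repeated squaring. 9 ≡ 0 (mod 3). 13 = 8 + 4 + 1 (binary 1101). Repeated squaring mod 3: 0^1 ≡ 0; 0^2 ≡ 0² = 0 ≡ 0; 0^4 ≡ 0² = 0 ≡ 0; 0^8 ≡ 0² = 0 ≡ 0. Multiply: 9^13 ≡ 0^8 × 0^4 × 0^1 ≡ 0 × 0 × 0 (mod 3): 0 × 0 = 0 ≡ 0; 0 × 0 = 0 ≡ 0. So 9^13 ≡ 0 (mod 3).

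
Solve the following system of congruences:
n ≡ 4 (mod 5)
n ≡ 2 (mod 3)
14

Using the Chinese Remainder Theorem:
M = product of moduli = 15
For equation 1: M_1 = 3, 3 ≡ 3 (mod 5), inverse of 3 mod 5 is 2 (check: 3 × 2 = 6 ≡ 1 (mod 5))
For equation 2: M_2 = 5, 5 ≡ 2 (mod 3), inverse of 5 mod 3 is 2 (check: 2 × 2 = 4 ≡ 1 (mod 3))
Combine: n ≡ Σ r_i×M_i×(M_i⁻¹ mod m_i) = 4×3×2 + 2×5×2 = 24 + 20 = 44
44 mod 15 = 14
n ≡ 14 (mod 15)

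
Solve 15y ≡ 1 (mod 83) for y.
72

Using Extended Euclidean Algorithm:
gcd(15, 83) = 1
Bezout coefficients: 15 × -11 + 83 × 2 = 1
So 15 × -11 ≡ 1 (mod 83)
The inverse is -11 mod 83 = 72
Verification: 15 × 72 = 1080 = 13 × 83 + 1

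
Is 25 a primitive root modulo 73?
No

To verify, check if 25^(72/q) ≢ 1 (mod 73) for each prime divisor q of 72
Divisors of 72 = 72: [1, 2, 3, 4, 6, 8, 9, 12, 18, 24, 36, 72]
  25^(72/2) = 25^36 ≡ 1 (mod 73)
  25^(72/3) = 25^24 ≡ 64 (mod 73)
Conclusion: 25 is not a primitive root modulo 73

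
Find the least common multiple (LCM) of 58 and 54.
1566

First find GCD(58, 54) using the Euclidean algorithm:
58 = 1 × 54 + 4
54 = 13 × 4 + 2
4 = 2 × 2 + 0
GCD(58, 54) = 2

LCM formula: LCM(a, b) = (a × b) / GCD(a, b)
LCM(58, 54) = (58 × 54) / 2
LCM(58, 54) = 3132 / 2
LCM(58, 54) = 1566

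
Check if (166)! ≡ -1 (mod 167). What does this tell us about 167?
(166)! mod 167 = 166. Since this equals -1 (mod 167), Wilson confirms 167 is prime.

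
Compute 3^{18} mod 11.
5

Using successive squaring:
Binary expansion of 18: 10010
Powers of 3 mod 11 (each is the square of the previous):
  3^1 ≡ 3 (mod 11)
  3^2 ≡ 3² = 9 ≡ 9 (mod 11)
  3^4 ≡ 9² = 81 ≡ 4 (mod 11)
  3^8 ≡ 4² = 16 ≡ 5 (mod 11)
  3^16 ≡ 5² = 25 ≡ 3 (mod 11)
18 = 16 + 2, so 3^18 = 3^16 × 3^2 ≡ 3 × 9 (mod 11)
Multiplying step by step:
  3 × 9 = 27 ≡ 5 (mod 11)
Result: 3^18 ≡ 5 (mod 11)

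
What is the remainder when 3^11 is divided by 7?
Using Fermat: 3^{6} ≡ 1 (mod 7). 11 ≡ 5 (mod 6). So 3^{11} ≡ 3^{5} ≡ 5 (mod 7)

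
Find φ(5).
4

Prime factorization: 5 = 5
Using the formula φ(n) = n × Π(1 - 1/p) for each prime factor p:
φ(5) = 5 × (1 - 1/5)
φ(5) = 4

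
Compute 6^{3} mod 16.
8

Using successive squaring:
Binary expansion of 3: 11
Powers of 6 mod 16 (each is the square of the previous):
  6^1 ≡ 6 (mod 16)
  6^2 ≡ 6² = 36 ≡ 4 (mod 16)
3 = 2 + 1, so 6^3 = 6^2 × 6^1 ≡ 4 × 6 (mod 16)
Multiplying step by step:
  4 × 6 = 24 ≡ 8 (mod 16)
Result: 6^3 ≡ 8 (mod 16)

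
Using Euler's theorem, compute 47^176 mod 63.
By Euler: 47^{36} ≡ 1 (mod 63) since gcd(47, 63) = 1. 176 = 4×36 + 32. So 47^{176} ≡ 47^{32} ≡ 4 (mod 63)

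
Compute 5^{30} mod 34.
15

Using successive squaring:
Binary expansion of 30: 11110
Powers of 5 mod 34 (each is the square of the previous):
  5^1 ≡ 5 (mod 34)
  5^2 ≡ 5² = 25 ≡ 25 (mod 34)
  5^4 ≡ 25² = 625 ≡ 13 (mod 34)
  5^8 ≡ 13² = 169 ≡ 33 (mod 34)
  5^16 ≡ 33² = 1089 ≡ 1 (mod 34)
30 = 16 + 8 + 4 + 2, so 5^30 = 5^16 × 5^8 × 5^4 × 5^2 ≡ 1 × 33 × 13 × 25 (mod 34)
Multiplying step by step:
  1 × 33 = 33 ≡ 33 (mod 34)
  33 × 13 = 429 ≡ 21 (mod 34)
  21 × 25 = 525 ≡ 15 (mod 34)
Result: 5^30 ≡ 15 (mod 34)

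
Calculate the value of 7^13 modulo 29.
Using repeated squaring. 13 = 8 + 4 + 1 (binary 1101). Repeated squaring mod 29: 7^1 ≡ 7; 7^2 ≡ 7² = 49 ≡ 20; 7^4 ≡ 20² = 400 ≡ 23; 7^8 ≡ 23² = 529 ≡ 7. Multiply: 7^13 = 7^8 × 7^4 × 7^1 ≡ 7 × 23 × 7 (mod 29): 7 × 23 = 161 ≡ 16; 16 × 7 = 112 ≡ 25. So 7^13 ≡ 25 (mod 29).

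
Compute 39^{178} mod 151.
138

Using successive squaring:
Binary expansion of 178: 10110010
Powers of 39 mod 151 (each is the square of the previous):
  39^1 ≡ 39 (mod 151)
  39^2 ≡ 39² = 1521 ≡ 11 (mod 151)
  39^4 ≡ 11² = 121 ≡ 121 (mod 151)
  39^8 ≡ 121² = 14641 ≡ 145 (mod 151)
  39^16 ≡ 145² = 21025 ≡ 36 (mod 151)
  39^32 ≡ 36² = 1296 ≡ 88 (mod 151)
  39^64 ≡ 88² = 7744 ≡ 43 (mod 151)
  39^128 ≡ 43² = 1849 ≡ 37 (mod 151)
178 = 128 + 32 + 16 + 2, so 39^178 = 39^128 × 39^32 × 39^16 × 39^2 ≡ 37 × 88 × 36 × 11 (mod 151)
Multiplying step by step:
  37 × 88 = 3256 ≡ 85 (mod 151)
  85 × 36 = 3060 ≡ 40 (mod 151)
  40 × 11 = 440 ≡ 138 (mod 151)
Result: 39^178 ≡ 138 (mod 151)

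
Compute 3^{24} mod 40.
1

Using successive squaring:
Binary expansion of 24: 11000
Powers of 3 mod 40 (each is the square of the previous):
  3^1 ≡ 3 (mod 40)
  3^2 ≡ 3² = 9 ≡ 9 (mod 40)
  3^4 ≡ 9² = 81 ≡ 1 (mod 40)
  3^8 ≡ 1² = 1 ≡ 1 (mod 40)
  3^16 ≡ 1² = 1 ≡ 1 (mod 40)
24 = 16 + 8, so 3^24 = 3^16 × 3^8 ≡ 1 × 1 (mod 40)
Multiplying step by step:
  1 × 1 = 1 ≡ 1 (mod 40)
Result: 3^24 ≡ 1 (mod 40)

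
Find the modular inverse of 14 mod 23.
14^(-1) ≡ 5 (mod 23). Verification: 14 × 5 = 70 ≡ 1 (mod 23)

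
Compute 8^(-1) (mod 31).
8^(-1) ≡ 4 (mod 31). Verification: 8 × 4 = 32 ≡ 1 (mod 31)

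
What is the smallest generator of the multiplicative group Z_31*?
p - 1 = 30 has prime divisors 2, 3, 5. h is a primitive root mod 31 iff h^(30/q) ≢ 1 (mod 31) for each such q.
h = 2: 2^15 ≡ 1, 2^10 ≡ 1, 2^6 ≡ 2 (mod 31); 2^15 ≡ 1, so not a primitive root.
h = 3: 3^15 ≡ 30, 3^10 ≡ 25, 3^6 ≡ 16 (mod 31); none is 1, so 3 has order 30 and is a primitive root.
The smallest primitive root mod 31 is g = 3.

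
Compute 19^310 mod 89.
Using Fermat: 19^{88} ≡ 1 (mod 89). 310 ≡ 46 (mod 88). So 19^{310} ≡ 19^{46} ≡ 84 (mod 89)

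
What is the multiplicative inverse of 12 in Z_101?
59

Using Extended Euclidean Algorithm:
gcd(12, 101) = 1
Bezout coefficients: 12 × -42 + 101 × 5 = 1
So 12 × -42 ≡ 1 (mod 101)
The inverse is -42 mod 101 = 59
Verification: 12 × 59 = 708 = 7 × 101 + 1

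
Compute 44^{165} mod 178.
88

Using successive squaring:
Binary expansion of 165: 10100101
Powers of 44 mod 178 (each is the square of the previous):
  44^1 ≡ 44 (mod 178)
  44^2 ≡ 44² = 1936 ≡ 156 (mod 178)
  44^4 ≡ 156² = 24336 ≡ 128 (mod 178)
  44^8 ≡ 128² = 16384 ≡ 8 (mod 178)
  44^16 ≡ 8² = 64 ≡ 64 (mod 178)
  44^32 ≡ 64² = 4096 ≡ 2 (mod 178)
  44^64 ≡ 2² = 4 ≡ 4 (mod 178)
  44^128 ≡ 4² = 16 ≡ 16 (mod 178)
165 = 128 + 32 + 4 + 1, so 44^165 = 44^128 × 44^32 × 44^4 × 44^1 ≡ 16 × 2 × 128 × 44 (mod 178)
Multiplying step by step:
  16 × 2 = 32 ≡ 32 (mod 178)
  32 × 128 = 4096 ≡ 2 (mod 178)
  2 × 44 = 88 ≡ 88 (mod 178)
Result: 44^165 ≡ 88 (mod 178)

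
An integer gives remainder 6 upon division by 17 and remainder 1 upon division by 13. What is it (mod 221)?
M = 17 × 13 = 221. M₁ = 13, y₁ ≡ 4 (mod 17). M₂ = 17, y₂ ≡ 10 (mod 13). t = 6×13×4 + 1×17×10 ≡ 40 (mod 221). The smallest positive such number is 40.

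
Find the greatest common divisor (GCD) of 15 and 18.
3

Using the Euclidean algorithm:
15 = 0 × 18 + 15
18 = 1 × 15 + 3
15 = 5 × 3 + 0

GCD(15, 18) = 3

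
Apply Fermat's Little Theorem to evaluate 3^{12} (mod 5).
1

By Fermat's Little Theorem, a^(p-1) ≡ 1 (mod p) for prime p and gcd(a, p) = 1
Here p = 5, so 3^4 ≡ 1 (mod 5)
We can reduce the exponent: 12 mod 4 = 0
So 3^12 ≡ 3^0 (mod 5)
Computing: 3^0 mod 5 = 1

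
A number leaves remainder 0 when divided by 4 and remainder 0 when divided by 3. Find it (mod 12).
M = 4 × 3 = 12. M₁ = 3, y₁ ≡ 3 (mod 4). M₂ = 4, y₂ ≡ 1 (mod 3). r = 0×3×3 + 0×4×1 ≡ 0 (mod 12)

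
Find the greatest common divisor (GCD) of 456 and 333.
3

Using the Euclidean algorithm:
456 = 1 × 333 + 123
333 = 2 × 123 + 87
123 = 1 × 87 + 36
87 = 2 × 36 + 15
36 = 2 × 15 + 6
15 = 2 × 6 + 3
6 = 2 × 3 + 0

GCD(456, 333) = 3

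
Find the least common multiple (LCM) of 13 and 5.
65

First find GCD(13, 5) using the Euclidean algorithm:
13 = 2 × 5 + 3
5 = 1 × 3 + 2
3 = 1 × 2 + 1
2 = 2 × 1 + 0
GCD(13, 5) = 1

LCM formula: LCM(a, b) = (a × b) / GCD(a, b)
LCM(13, 5) = (13 × 5) / 1
LCM(13, 5) = 65 / 1
LCM(13, 5) = 65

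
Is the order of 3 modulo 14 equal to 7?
No, the actual order is 6, not 7.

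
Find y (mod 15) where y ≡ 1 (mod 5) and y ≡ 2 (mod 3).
M = 5 × 3 = 15. M₁ = 3, y₁ ≡ 2 (mod 5). M₂ = 5, y₂ ≡ 2 (mod 3). y = 1×3×2 + 2×5×2 ≡ 11 (mod 15)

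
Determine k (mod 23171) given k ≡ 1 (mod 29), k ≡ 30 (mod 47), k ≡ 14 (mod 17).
8208

Using the Chinese Remainder Theorem:
M = product of moduli = 23171
For equation 1: M_1 = 799, 799 ≡ 16 (mod 29), inverse of 799 mod 29 is 20 (check: 16 × 20 = 320 ≡ 1 (mod 29))
For equation 2: M_2 = 493, 493 ≡ 23 (mod 47), inverse of 493 mod 47 is 45 (check: 23 × 45 = 1035 ≡ 1 (mod 47))
For equation 3: M_3 = 1363, 1363 ≡ 3 (mod 17), inverse of 1363 mod 17 is 6 (check: 3 × 6 = 18 ≡ 1 (mod 17))
Combine: k ≡ Σ r_i×M_i×(M_i⁻¹ mod m_i) = 1×799×20 + 30×493×45 + 14×1363×6 = 15980 + 665550 + 114492 = 796022
796022 mod 23171 = 8208
k ≡ 8208 (mod 23171)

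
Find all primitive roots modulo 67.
Primitive roots mod 67: {2, 7, 11, 12, 13, 18, 20, 28, 31, 32, 34, 41, 44, 46, 48, 50, 51, 57, 61, 63}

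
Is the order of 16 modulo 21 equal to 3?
Yes, ord_21(16) = 3.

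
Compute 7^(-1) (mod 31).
7^(-1) ≡ 9 (mod 31). Verification: 7 × 9 = 63 ≡ 1 (mod 31)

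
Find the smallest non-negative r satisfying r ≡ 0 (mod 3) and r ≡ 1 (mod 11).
M = 3 × 11 = 33. M₁ = 11, y₁ ≡ 2 (mod 3). M₂ = 3, y₂ ≡ 4 (mod 11). r = 0×11×2 + 1×3×4 ≡ 12 (mod 33)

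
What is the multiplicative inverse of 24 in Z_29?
23

Using Extended Euclidean Algorithm:
gcd(24, 29) = 1
Bezout coefficients: 24 × -6 + 29 × 5 = 1
So 24 × -6 ≡ 1 (mod 29)
The inverse is -6 mod 29 = 23
Verification: 24 × 23 = 552 = 19 × 29 + 1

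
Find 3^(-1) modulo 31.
21

Using Extended Euclidean Algorithm:
gcd(3, 31) = 1
Bezout coefficients: 3 × -10 + 31 × 1 = 1
So 3 × -10 ≡ 1 (mod 31)
The inverse is -10 mod 31 = 21
Verification: 3 × 21 = 63 = 2 × 31 + 1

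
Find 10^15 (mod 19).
Using repeated squaring. 15 = 8 + 4 + 2 + 1 (binary 1111). Repeated squaring mod 19: 10^1 ≡ 10; 10^2 ≡ 10² = 100 ≡ 5; 10^4 ≡ 5² = 25 ≡ 6; 10^8 ≡ 6² = 36 ≡ 17. Multiply: 10^15 = 10^8 × 10^4 × 10^2 × 10^1 ≡ 17 × 6 × 5 × 10 (mod 19): 17 × 6 = 102 ≡ 7; 7 × 5 = 35 ≡ 16; 16 × 10 = 160 ≡ 8. So 10^15 ≡ 8 (mod 19).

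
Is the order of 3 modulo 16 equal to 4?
Yes, ord_16(3) = 4.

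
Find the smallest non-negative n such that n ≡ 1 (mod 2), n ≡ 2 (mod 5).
7

Using the Chinese Remainder Theorem:
M = product of moduli = 10
For equation 1: M_1 = 5, 5 ≡ 1 (mod 2), inverse of 5 mod 2 is 1 (check: 1 × 1 = 1 ≡ 1 (mod 2))
For equation 2: M_2 = 2, 2 ≡ 2 (mod 5), inverse of 2 mod 5 is 3 (check: 2 × 3 = 6 ≡ 1 (mod 5))
Combine: n ≡ Σ r_i×M_i×(M_i⁻¹ mod m_i) = 1×5×1 + 2×2×3 = 5 + 12 = 17
17 mod 10 = 7
n ≡ 7 (mod 10)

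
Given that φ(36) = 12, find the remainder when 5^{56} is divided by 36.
By Euler: 5^{12} ≡ 1 (mod 36) since gcd(5, 36) = 1. 56 = 4×12 + 8. So 5^{56} ≡ 5^{8} ≡ 25 (mod 36)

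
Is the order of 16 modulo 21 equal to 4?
No, the actual order is 3, not 4.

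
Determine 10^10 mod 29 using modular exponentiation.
10 = 8 + 2 (binary 1010). Repeated squaring mod 29: 10^1 ≡ 10; 10^2 ≡ 10² = 100 ≡ 13; 10^4 ≡ 13² = 169 ≡ 24; 10^8 ≡ 24² = 576 ≡ 25. Multiply: 10^10 = 10^8 × 10^2 ≡ 25 × 13 (mod 29): 25 × 13 = 325 ≡ 6. So 10^10 ≡ 6 (mod 29).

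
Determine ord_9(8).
Powers of 8 mod 9: 8^1≡8, 8^2≡1. Order = 2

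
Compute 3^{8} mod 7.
2

Using successive squaring:
Binary expansion of 8: 1000
Powers of 3 mod 7 (each is the square of the previous):
  3^1 ≡ 3 (mod 7)
  3^2 ≡ 3² = 9 ≡ 2 (mod 7)
  3^4 ≡ 2² = 4 ≡ 4 (mod 7)
  3^8 ≡ 4² = 16 ≡ 2 (mod 7)
8 is a power of 2, so 3^8 is the last square: ≡ 2 (mod 7)
Result: 3^8 ≡ 2 (mod 7)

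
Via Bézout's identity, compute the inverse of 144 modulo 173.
Extended GCD: 144(-6) + 173(5) = 1. So 144^(-1) ≡ 167 ≡ 167 (mod 173). Verify: 144 × 167 = 24048 ≡ 1 (mod 173)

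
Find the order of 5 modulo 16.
Powers of 5 mod 16: 5^1≡5, 5^2≡9, 5^3≡13, 5^4≡1. Order = 4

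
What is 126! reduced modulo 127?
By Wilson's theorem, (126)! ≡ -1 ≡ 126 (mod 127)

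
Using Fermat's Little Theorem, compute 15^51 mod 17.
By Fermat: 15^{16} ≡ 1 (mod 17). 51 = 3×16 + 3. So 15^{51} ≡ 15^{3} ≡ 9 (mod 17)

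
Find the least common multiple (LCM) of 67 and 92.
6164

First find GCD(67, 92) using the Euclidean algorithm:
67 = 0 × 92 + 67
92 = 1 × 67 + 25
67 = 2 × 25 + 17
25 = 1 × 17 + 8
17 = 2 × 8 + 1
8 = 8 × 1 + 0
GCD(67, 92) = 1

LCM formula: LCM(a, b) = (a × b) / GCD(a, b)
LCM(67, 92) = (67 × 92) / 1
LCM(67, 92) = 6164 / 1
LCM(67, 92) = 6164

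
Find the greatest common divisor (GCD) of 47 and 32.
1

Using the Euclidean algorithm:
47 = 1 × 32 + 15
32 = 2 × 15 + 2
15 = 7 × 2 + 1
2 = 2 × 1 + 0

GCD(47, 32) = 1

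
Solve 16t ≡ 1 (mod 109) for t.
75

Using Extended Euclidean Algorithm:
gcd(16, 109) = 1
Bezout coefficients: 16 × -34 + 109 × 5 = 1
So 16 × -34 ≡ 1 (mod 109)
The inverse is -34 mod 109 = 75
Verification: 16 × 75 = 1200 = 11 × 109 + 1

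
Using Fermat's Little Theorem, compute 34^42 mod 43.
By Fermat's Little Theorem, 34^{42} ≡ 1 (mod 43) since 43 is prime and gcd(34, 43) = 1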